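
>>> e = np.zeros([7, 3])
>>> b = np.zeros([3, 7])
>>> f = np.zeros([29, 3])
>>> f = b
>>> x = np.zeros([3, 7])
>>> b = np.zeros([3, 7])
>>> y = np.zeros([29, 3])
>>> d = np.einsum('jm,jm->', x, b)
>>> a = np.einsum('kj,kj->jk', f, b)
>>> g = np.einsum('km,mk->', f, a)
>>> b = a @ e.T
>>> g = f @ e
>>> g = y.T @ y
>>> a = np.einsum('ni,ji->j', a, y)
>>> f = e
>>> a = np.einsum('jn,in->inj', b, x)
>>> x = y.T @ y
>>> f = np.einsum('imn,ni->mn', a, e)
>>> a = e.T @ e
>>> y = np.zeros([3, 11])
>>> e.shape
(7, 3)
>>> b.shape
(7, 7)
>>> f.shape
(7, 7)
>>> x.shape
(3, 3)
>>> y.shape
(3, 11)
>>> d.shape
()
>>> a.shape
(3, 3)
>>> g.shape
(3, 3)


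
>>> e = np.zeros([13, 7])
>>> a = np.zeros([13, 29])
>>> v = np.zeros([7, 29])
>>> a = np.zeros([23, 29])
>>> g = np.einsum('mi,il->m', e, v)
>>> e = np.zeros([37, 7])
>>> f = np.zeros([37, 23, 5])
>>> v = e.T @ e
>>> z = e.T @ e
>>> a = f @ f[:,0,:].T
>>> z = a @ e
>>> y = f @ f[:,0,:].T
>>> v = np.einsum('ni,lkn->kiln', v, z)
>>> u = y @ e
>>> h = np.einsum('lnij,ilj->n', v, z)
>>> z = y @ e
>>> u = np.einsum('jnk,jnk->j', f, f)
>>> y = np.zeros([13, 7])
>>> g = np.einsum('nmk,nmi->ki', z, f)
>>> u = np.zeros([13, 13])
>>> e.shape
(37, 7)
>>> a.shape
(37, 23, 37)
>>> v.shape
(23, 7, 37, 7)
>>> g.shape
(7, 5)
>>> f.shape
(37, 23, 5)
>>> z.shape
(37, 23, 7)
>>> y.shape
(13, 7)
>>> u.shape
(13, 13)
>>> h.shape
(7,)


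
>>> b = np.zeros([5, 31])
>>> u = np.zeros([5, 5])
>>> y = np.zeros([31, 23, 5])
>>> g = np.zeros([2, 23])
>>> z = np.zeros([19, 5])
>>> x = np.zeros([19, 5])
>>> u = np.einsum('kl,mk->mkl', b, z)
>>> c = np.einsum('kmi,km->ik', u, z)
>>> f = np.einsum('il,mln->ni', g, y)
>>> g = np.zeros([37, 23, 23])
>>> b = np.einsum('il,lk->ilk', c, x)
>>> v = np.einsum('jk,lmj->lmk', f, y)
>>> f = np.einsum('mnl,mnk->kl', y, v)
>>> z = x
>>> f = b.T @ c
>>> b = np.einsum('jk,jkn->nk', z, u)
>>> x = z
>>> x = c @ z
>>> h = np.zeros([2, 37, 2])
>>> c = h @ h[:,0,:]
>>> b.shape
(31, 5)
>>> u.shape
(19, 5, 31)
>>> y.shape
(31, 23, 5)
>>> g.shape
(37, 23, 23)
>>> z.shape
(19, 5)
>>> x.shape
(31, 5)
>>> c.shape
(2, 37, 2)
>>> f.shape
(5, 19, 19)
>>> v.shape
(31, 23, 2)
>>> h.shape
(2, 37, 2)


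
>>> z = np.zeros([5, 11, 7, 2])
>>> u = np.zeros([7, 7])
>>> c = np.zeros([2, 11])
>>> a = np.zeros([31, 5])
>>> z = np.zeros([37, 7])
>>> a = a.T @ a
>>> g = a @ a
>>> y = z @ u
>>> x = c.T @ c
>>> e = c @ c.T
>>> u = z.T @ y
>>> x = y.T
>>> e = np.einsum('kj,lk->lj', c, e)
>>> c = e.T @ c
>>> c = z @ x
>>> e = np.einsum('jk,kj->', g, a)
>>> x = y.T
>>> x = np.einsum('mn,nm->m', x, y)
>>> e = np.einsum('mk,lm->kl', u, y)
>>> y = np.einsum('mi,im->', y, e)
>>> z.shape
(37, 7)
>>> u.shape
(7, 7)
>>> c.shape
(37, 37)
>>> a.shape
(5, 5)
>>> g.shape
(5, 5)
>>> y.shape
()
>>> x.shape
(7,)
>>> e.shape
(7, 37)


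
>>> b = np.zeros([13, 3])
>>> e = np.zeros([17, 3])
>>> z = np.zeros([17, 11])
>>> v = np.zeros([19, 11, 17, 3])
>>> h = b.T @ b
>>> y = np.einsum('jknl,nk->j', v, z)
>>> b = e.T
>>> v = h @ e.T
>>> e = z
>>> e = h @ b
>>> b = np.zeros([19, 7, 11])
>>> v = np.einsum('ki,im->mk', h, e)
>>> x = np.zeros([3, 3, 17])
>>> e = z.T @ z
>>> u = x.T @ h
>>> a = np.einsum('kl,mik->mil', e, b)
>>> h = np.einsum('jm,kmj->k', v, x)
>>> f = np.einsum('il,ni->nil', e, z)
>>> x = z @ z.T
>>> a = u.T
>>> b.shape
(19, 7, 11)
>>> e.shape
(11, 11)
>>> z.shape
(17, 11)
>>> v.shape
(17, 3)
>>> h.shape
(3,)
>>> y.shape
(19,)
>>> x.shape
(17, 17)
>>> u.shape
(17, 3, 3)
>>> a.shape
(3, 3, 17)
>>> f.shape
(17, 11, 11)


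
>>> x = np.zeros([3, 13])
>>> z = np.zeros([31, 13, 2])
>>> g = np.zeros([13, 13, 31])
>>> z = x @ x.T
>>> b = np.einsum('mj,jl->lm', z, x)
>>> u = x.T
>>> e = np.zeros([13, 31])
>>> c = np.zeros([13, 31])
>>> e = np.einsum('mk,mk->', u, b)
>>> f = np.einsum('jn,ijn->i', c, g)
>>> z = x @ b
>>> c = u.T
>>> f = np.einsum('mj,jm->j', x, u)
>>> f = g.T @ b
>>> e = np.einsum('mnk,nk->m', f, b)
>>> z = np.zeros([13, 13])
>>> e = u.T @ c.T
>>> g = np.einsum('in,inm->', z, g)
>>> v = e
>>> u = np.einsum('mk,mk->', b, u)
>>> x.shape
(3, 13)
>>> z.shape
(13, 13)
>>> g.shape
()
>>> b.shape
(13, 3)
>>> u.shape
()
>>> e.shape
(3, 3)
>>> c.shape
(3, 13)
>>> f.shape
(31, 13, 3)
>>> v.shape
(3, 3)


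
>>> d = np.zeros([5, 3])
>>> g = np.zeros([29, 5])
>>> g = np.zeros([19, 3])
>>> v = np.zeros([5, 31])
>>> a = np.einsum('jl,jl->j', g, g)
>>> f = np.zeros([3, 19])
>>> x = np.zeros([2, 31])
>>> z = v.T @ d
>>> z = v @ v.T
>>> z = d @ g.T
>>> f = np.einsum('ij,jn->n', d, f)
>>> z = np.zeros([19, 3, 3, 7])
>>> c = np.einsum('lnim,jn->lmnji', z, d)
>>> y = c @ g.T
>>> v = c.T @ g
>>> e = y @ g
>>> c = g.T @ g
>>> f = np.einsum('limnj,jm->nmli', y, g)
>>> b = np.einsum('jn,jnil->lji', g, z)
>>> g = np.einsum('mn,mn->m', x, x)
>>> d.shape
(5, 3)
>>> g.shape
(2,)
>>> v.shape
(3, 5, 3, 7, 3)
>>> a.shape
(19,)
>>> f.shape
(5, 3, 19, 7)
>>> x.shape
(2, 31)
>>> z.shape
(19, 3, 3, 7)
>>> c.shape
(3, 3)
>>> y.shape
(19, 7, 3, 5, 19)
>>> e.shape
(19, 7, 3, 5, 3)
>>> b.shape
(7, 19, 3)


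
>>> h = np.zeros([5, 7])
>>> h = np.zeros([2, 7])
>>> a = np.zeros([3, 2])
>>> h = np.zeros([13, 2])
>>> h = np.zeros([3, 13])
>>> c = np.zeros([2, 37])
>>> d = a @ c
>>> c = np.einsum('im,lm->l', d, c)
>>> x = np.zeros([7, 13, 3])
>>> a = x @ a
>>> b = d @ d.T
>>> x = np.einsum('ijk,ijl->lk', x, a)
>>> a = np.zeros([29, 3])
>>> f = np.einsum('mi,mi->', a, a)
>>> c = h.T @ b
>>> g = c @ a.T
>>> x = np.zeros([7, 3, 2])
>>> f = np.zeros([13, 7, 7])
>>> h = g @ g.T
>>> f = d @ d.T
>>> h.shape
(13, 13)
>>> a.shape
(29, 3)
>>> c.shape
(13, 3)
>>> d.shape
(3, 37)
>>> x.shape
(7, 3, 2)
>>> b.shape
(3, 3)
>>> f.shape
(3, 3)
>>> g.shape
(13, 29)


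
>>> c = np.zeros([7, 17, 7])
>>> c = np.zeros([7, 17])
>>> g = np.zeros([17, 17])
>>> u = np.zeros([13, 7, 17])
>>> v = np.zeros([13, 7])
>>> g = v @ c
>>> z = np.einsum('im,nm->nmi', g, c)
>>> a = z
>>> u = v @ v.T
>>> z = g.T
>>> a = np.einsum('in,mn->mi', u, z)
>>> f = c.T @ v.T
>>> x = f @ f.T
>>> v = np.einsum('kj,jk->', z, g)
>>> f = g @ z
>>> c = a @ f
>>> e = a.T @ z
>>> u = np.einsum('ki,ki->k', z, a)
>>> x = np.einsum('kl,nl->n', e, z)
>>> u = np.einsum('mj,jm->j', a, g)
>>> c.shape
(17, 13)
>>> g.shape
(13, 17)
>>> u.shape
(13,)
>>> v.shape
()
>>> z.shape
(17, 13)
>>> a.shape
(17, 13)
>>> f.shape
(13, 13)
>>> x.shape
(17,)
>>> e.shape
(13, 13)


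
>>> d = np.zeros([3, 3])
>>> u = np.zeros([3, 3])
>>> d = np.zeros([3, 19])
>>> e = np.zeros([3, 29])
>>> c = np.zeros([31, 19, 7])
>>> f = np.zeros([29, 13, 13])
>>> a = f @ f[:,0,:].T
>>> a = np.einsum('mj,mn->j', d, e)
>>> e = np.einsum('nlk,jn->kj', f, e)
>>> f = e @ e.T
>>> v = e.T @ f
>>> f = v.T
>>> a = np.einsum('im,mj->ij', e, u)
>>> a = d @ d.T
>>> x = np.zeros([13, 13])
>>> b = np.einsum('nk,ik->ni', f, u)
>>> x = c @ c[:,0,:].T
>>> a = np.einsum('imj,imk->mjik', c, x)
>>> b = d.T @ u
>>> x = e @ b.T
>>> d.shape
(3, 19)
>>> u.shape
(3, 3)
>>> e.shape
(13, 3)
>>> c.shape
(31, 19, 7)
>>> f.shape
(13, 3)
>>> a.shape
(19, 7, 31, 31)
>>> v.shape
(3, 13)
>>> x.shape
(13, 19)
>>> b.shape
(19, 3)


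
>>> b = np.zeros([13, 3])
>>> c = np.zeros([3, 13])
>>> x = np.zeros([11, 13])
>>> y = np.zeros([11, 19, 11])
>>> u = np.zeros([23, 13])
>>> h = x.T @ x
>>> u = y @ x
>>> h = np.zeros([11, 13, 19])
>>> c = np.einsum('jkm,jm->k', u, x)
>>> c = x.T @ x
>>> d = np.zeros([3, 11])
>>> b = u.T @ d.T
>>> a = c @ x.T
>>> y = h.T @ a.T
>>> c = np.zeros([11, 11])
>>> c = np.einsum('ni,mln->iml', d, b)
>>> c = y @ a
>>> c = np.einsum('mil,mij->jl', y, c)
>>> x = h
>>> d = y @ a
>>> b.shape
(13, 19, 3)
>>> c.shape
(11, 13)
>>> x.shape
(11, 13, 19)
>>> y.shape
(19, 13, 13)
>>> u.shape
(11, 19, 13)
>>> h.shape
(11, 13, 19)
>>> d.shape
(19, 13, 11)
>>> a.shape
(13, 11)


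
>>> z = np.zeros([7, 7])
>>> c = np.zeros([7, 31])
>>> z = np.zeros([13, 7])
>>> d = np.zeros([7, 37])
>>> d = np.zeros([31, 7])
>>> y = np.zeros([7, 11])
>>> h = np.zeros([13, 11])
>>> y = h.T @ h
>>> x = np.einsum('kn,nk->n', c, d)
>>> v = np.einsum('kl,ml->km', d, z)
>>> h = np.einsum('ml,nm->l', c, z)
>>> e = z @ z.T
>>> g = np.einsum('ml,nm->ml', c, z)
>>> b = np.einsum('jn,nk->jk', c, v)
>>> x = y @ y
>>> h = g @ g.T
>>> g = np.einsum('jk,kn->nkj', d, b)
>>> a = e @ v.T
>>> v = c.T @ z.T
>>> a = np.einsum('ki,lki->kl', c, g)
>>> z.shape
(13, 7)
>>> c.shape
(7, 31)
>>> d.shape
(31, 7)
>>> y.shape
(11, 11)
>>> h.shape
(7, 7)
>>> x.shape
(11, 11)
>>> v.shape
(31, 13)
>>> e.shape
(13, 13)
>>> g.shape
(13, 7, 31)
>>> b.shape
(7, 13)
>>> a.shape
(7, 13)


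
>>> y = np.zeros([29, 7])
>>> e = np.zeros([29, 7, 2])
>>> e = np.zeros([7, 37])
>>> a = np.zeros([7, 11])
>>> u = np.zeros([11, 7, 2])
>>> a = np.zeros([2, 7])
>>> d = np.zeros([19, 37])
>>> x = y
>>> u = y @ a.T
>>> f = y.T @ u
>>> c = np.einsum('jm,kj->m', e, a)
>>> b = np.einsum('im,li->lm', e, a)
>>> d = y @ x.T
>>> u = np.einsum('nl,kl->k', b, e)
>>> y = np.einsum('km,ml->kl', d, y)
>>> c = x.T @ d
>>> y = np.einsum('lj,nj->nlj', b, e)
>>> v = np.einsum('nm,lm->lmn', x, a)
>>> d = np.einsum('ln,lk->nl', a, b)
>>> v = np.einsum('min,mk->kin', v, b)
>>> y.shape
(7, 2, 37)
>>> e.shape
(7, 37)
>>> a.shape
(2, 7)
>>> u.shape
(7,)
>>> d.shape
(7, 2)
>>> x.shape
(29, 7)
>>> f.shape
(7, 2)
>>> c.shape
(7, 29)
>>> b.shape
(2, 37)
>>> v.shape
(37, 7, 29)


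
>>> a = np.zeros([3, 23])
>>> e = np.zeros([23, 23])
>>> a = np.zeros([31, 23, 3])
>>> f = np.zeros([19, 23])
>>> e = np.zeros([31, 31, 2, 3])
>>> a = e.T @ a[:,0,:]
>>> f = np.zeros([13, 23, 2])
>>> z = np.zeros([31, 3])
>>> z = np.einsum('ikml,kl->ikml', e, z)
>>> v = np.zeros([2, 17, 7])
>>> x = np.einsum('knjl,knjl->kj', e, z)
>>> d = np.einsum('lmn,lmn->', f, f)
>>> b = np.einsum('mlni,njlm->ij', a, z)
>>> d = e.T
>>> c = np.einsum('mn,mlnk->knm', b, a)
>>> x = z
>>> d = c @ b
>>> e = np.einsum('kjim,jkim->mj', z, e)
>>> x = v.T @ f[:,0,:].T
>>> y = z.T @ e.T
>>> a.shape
(3, 2, 31, 3)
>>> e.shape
(3, 31)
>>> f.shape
(13, 23, 2)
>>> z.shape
(31, 31, 2, 3)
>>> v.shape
(2, 17, 7)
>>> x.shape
(7, 17, 13)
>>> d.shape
(3, 31, 31)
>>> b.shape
(3, 31)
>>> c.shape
(3, 31, 3)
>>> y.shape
(3, 2, 31, 3)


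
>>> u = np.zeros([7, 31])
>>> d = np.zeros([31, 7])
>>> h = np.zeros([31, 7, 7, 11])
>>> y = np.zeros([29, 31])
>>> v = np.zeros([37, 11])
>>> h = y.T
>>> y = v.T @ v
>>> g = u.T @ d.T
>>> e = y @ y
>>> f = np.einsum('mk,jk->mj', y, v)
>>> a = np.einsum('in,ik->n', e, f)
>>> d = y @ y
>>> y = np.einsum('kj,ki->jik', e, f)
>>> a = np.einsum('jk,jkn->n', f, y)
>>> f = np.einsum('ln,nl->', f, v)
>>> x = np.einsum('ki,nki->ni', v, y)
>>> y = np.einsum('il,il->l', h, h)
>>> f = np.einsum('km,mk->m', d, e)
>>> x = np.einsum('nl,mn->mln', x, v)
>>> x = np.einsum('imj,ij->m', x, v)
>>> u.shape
(7, 31)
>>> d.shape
(11, 11)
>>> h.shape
(31, 29)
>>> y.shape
(29,)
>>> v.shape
(37, 11)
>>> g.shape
(31, 31)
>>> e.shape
(11, 11)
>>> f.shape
(11,)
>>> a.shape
(11,)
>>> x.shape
(11,)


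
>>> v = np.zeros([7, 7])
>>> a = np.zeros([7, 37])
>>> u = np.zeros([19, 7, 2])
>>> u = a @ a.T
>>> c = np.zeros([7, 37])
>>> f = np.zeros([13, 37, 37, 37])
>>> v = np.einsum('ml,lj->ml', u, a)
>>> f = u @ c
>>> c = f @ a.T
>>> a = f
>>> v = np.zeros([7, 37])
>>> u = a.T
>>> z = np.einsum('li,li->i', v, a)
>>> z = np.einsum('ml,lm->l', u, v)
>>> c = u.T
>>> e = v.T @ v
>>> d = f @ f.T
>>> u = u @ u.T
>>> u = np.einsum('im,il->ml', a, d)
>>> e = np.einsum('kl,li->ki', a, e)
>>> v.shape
(7, 37)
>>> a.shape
(7, 37)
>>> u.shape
(37, 7)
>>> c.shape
(7, 37)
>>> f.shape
(7, 37)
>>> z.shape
(7,)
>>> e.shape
(7, 37)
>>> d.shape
(7, 7)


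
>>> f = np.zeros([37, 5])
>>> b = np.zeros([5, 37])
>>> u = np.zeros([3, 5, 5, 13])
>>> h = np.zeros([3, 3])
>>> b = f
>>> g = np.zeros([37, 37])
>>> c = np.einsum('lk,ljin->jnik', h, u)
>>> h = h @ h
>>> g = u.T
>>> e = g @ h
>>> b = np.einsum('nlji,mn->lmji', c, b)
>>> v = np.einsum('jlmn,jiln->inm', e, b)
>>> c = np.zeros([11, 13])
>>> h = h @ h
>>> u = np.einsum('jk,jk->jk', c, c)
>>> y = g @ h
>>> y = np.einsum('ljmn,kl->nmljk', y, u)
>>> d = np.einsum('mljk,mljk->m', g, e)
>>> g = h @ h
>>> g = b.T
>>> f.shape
(37, 5)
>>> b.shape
(13, 37, 5, 3)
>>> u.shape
(11, 13)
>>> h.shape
(3, 3)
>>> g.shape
(3, 5, 37, 13)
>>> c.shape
(11, 13)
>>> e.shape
(13, 5, 5, 3)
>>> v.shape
(37, 3, 5)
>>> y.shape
(3, 5, 13, 5, 11)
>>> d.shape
(13,)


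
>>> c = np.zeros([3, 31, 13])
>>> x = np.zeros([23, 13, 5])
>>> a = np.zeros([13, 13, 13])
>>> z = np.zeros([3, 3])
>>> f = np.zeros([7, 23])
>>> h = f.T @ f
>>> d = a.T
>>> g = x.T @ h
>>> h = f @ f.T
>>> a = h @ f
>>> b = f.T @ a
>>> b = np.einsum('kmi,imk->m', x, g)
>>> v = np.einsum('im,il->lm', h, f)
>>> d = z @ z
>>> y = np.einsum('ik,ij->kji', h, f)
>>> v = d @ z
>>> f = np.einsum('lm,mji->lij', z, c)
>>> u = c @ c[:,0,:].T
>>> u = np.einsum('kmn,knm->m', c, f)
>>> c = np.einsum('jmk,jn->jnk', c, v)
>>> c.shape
(3, 3, 13)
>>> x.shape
(23, 13, 5)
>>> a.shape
(7, 23)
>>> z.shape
(3, 3)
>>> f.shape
(3, 13, 31)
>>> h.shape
(7, 7)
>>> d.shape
(3, 3)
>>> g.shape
(5, 13, 23)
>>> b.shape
(13,)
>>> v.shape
(3, 3)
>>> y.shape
(7, 23, 7)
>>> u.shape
(31,)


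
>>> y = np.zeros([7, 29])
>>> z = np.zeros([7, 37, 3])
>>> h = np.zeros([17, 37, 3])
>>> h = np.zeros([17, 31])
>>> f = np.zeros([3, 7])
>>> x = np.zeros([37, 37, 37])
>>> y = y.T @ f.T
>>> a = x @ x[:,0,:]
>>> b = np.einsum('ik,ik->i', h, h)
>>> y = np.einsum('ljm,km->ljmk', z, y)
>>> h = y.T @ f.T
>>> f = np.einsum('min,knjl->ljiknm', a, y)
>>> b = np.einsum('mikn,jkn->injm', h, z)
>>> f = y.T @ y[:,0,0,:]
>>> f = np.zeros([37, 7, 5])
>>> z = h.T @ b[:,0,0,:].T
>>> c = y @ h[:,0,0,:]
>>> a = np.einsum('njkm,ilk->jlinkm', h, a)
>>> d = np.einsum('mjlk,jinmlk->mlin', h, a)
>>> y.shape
(7, 37, 3, 29)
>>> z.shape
(3, 37, 3, 3)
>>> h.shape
(29, 3, 37, 3)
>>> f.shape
(37, 7, 5)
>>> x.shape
(37, 37, 37)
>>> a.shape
(3, 37, 37, 29, 37, 3)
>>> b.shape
(3, 3, 7, 29)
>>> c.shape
(7, 37, 3, 3)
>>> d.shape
(29, 37, 37, 37)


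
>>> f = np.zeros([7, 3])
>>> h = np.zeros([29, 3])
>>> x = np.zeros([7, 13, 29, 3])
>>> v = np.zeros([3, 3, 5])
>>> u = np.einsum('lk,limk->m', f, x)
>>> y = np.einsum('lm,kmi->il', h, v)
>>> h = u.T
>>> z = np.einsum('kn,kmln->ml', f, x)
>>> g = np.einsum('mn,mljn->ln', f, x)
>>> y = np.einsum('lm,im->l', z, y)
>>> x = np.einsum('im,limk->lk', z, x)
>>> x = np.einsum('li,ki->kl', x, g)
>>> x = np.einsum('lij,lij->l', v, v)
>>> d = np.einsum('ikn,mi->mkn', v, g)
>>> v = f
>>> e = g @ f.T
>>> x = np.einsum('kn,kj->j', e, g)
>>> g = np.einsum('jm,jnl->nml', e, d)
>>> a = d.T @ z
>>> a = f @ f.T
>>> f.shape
(7, 3)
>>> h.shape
(29,)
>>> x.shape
(3,)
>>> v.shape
(7, 3)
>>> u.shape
(29,)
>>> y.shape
(13,)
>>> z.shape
(13, 29)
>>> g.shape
(3, 7, 5)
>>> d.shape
(13, 3, 5)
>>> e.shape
(13, 7)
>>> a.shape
(7, 7)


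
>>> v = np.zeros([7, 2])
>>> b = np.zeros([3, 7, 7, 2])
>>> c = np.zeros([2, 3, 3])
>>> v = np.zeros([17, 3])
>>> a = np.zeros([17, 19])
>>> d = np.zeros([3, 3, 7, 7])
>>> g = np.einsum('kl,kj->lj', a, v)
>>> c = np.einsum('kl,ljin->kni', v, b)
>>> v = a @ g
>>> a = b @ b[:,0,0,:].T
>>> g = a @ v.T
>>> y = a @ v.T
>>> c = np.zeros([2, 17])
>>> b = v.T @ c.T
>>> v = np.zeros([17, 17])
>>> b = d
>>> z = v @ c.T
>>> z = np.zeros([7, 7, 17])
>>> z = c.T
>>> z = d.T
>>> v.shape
(17, 17)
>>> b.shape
(3, 3, 7, 7)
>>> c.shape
(2, 17)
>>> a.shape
(3, 7, 7, 3)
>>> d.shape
(3, 3, 7, 7)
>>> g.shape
(3, 7, 7, 17)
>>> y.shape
(3, 7, 7, 17)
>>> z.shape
(7, 7, 3, 3)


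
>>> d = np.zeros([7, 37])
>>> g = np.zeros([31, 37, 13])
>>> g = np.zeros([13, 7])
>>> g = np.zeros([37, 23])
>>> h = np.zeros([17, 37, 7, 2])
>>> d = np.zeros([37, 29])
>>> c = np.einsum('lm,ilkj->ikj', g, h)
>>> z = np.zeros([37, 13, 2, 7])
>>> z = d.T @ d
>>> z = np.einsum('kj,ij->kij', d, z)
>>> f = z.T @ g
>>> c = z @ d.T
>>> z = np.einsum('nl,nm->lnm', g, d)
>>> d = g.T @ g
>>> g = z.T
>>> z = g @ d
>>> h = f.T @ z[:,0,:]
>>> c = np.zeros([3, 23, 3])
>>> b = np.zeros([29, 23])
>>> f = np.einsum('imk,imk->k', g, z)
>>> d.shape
(23, 23)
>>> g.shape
(29, 37, 23)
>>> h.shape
(23, 29, 23)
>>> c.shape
(3, 23, 3)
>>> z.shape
(29, 37, 23)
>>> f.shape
(23,)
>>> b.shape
(29, 23)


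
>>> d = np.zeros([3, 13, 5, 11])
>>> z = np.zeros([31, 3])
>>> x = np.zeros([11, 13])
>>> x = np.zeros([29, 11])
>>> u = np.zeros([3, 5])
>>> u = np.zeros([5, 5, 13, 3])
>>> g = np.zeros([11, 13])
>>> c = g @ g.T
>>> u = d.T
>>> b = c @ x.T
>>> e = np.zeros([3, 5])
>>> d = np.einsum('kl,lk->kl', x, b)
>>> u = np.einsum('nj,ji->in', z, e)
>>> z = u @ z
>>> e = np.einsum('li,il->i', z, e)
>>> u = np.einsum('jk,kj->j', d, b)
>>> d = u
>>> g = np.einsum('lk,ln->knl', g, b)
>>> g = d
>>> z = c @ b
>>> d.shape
(29,)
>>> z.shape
(11, 29)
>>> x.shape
(29, 11)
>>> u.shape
(29,)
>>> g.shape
(29,)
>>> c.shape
(11, 11)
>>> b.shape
(11, 29)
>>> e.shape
(3,)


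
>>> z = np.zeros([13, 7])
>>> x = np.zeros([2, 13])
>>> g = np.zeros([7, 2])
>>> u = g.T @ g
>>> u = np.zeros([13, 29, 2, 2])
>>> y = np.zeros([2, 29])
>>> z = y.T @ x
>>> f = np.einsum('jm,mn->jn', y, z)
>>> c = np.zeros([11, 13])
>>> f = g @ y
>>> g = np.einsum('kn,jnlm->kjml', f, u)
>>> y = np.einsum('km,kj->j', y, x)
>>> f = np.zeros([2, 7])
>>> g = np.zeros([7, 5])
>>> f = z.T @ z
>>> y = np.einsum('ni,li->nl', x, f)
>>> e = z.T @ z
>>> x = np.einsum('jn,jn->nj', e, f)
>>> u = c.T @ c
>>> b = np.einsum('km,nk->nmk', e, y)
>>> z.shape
(29, 13)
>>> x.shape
(13, 13)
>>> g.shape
(7, 5)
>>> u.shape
(13, 13)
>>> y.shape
(2, 13)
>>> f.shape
(13, 13)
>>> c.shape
(11, 13)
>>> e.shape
(13, 13)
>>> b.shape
(2, 13, 13)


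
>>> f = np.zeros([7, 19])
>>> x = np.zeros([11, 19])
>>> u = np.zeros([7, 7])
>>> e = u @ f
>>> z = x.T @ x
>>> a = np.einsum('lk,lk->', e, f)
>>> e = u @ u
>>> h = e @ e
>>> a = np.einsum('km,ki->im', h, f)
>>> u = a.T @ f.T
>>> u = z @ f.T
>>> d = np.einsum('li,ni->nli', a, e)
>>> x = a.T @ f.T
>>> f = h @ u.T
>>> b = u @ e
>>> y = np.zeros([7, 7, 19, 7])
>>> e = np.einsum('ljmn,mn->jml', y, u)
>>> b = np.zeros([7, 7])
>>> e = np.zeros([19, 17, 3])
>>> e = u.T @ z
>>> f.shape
(7, 19)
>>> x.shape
(7, 7)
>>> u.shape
(19, 7)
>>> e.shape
(7, 19)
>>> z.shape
(19, 19)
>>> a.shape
(19, 7)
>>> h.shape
(7, 7)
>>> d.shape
(7, 19, 7)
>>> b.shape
(7, 7)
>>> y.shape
(7, 7, 19, 7)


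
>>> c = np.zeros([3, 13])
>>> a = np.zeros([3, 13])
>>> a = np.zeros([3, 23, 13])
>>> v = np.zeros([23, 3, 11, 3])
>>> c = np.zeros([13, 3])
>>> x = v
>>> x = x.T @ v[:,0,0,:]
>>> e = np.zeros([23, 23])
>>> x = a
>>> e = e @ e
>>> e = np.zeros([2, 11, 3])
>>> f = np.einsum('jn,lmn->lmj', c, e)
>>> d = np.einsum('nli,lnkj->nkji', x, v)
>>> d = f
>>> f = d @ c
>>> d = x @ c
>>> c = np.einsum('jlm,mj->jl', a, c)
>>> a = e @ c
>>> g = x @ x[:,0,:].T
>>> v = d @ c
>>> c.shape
(3, 23)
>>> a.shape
(2, 11, 23)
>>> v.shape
(3, 23, 23)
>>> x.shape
(3, 23, 13)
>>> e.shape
(2, 11, 3)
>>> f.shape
(2, 11, 3)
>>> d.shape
(3, 23, 3)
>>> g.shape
(3, 23, 3)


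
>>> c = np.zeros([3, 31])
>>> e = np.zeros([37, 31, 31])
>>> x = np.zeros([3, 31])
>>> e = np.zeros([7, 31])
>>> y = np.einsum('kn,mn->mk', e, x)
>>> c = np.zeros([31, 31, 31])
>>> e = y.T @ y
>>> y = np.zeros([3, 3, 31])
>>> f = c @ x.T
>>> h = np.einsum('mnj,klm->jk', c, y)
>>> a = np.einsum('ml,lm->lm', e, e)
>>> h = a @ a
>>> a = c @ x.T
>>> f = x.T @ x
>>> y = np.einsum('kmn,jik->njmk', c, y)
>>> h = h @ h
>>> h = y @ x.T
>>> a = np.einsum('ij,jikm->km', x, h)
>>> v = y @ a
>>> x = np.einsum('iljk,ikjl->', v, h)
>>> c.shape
(31, 31, 31)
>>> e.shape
(7, 7)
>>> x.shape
()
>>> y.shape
(31, 3, 31, 31)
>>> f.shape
(31, 31)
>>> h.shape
(31, 3, 31, 3)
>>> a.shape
(31, 3)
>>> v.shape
(31, 3, 31, 3)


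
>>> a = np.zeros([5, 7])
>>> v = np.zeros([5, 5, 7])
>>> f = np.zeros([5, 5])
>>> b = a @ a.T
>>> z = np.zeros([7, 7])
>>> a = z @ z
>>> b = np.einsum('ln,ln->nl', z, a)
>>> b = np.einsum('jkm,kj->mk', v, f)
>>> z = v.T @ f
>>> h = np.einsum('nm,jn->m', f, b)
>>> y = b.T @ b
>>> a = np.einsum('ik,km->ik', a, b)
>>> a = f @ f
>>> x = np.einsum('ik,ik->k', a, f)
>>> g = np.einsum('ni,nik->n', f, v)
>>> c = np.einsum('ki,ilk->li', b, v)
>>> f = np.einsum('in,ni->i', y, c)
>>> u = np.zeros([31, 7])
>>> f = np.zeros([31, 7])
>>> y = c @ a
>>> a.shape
(5, 5)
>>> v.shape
(5, 5, 7)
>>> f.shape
(31, 7)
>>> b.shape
(7, 5)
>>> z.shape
(7, 5, 5)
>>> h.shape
(5,)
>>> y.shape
(5, 5)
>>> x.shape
(5,)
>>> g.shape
(5,)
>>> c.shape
(5, 5)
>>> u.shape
(31, 7)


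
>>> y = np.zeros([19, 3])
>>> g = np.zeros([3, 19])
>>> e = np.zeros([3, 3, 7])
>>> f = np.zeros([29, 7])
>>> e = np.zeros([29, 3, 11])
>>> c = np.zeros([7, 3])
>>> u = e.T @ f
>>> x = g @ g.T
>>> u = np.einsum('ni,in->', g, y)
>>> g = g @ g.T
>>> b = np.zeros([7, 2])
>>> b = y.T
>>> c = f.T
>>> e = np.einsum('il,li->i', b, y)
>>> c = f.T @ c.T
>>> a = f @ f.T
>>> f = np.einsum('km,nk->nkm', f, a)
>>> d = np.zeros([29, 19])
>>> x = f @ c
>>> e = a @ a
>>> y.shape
(19, 3)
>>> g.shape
(3, 3)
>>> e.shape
(29, 29)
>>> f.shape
(29, 29, 7)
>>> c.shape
(7, 7)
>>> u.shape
()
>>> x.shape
(29, 29, 7)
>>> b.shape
(3, 19)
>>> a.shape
(29, 29)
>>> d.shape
(29, 19)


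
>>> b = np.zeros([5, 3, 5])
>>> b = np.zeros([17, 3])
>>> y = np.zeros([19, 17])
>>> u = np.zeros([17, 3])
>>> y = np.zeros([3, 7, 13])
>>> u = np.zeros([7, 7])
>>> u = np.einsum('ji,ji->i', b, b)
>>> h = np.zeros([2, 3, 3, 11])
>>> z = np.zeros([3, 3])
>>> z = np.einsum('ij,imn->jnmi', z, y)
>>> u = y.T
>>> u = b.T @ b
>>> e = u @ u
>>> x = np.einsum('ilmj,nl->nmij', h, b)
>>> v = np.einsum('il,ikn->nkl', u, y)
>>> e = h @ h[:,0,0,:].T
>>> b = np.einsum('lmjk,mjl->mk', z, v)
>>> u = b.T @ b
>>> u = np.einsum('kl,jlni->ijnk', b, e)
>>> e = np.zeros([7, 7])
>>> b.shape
(13, 3)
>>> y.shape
(3, 7, 13)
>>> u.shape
(2, 2, 3, 13)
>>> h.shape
(2, 3, 3, 11)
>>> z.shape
(3, 13, 7, 3)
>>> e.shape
(7, 7)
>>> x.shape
(17, 3, 2, 11)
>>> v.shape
(13, 7, 3)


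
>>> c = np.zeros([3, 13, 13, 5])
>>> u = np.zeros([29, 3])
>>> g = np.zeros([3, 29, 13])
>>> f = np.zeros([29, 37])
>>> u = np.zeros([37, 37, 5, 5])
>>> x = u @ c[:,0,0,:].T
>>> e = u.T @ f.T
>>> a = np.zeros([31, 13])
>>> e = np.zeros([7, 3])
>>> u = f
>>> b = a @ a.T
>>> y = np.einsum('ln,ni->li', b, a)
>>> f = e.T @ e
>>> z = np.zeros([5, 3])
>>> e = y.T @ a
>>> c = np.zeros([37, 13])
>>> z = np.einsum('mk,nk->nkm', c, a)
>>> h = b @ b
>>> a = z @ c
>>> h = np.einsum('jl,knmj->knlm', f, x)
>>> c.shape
(37, 13)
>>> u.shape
(29, 37)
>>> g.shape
(3, 29, 13)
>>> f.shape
(3, 3)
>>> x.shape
(37, 37, 5, 3)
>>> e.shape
(13, 13)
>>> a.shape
(31, 13, 13)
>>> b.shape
(31, 31)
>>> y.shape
(31, 13)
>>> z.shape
(31, 13, 37)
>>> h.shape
(37, 37, 3, 5)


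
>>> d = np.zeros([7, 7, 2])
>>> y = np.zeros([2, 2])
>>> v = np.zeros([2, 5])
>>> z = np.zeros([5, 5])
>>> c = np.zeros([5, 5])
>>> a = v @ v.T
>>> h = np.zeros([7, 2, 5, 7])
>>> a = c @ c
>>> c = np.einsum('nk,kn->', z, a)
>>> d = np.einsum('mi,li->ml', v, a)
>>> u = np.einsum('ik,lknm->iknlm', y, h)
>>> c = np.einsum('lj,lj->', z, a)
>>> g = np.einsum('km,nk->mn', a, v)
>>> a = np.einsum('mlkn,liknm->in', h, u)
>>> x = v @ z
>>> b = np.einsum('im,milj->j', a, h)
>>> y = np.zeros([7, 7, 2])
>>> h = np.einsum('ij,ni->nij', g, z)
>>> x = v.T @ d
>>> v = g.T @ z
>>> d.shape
(2, 5)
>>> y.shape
(7, 7, 2)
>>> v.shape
(2, 5)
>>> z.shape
(5, 5)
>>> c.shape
()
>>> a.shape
(2, 7)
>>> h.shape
(5, 5, 2)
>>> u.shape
(2, 2, 5, 7, 7)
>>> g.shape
(5, 2)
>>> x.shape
(5, 5)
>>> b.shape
(7,)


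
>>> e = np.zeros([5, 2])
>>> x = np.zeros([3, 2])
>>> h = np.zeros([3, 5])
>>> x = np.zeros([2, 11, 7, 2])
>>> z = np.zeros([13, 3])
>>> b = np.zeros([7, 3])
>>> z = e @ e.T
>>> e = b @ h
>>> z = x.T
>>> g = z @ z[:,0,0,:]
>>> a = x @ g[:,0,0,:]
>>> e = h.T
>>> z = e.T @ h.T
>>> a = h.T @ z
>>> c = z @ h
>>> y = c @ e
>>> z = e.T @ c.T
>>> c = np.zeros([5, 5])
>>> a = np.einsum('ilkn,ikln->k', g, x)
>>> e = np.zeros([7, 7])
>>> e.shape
(7, 7)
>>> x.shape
(2, 11, 7, 2)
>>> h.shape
(3, 5)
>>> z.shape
(3, 3)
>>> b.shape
(7, 3)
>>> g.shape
(2, 7, 11, 2)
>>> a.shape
(11,)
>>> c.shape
(5, 5)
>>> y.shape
(3, 3)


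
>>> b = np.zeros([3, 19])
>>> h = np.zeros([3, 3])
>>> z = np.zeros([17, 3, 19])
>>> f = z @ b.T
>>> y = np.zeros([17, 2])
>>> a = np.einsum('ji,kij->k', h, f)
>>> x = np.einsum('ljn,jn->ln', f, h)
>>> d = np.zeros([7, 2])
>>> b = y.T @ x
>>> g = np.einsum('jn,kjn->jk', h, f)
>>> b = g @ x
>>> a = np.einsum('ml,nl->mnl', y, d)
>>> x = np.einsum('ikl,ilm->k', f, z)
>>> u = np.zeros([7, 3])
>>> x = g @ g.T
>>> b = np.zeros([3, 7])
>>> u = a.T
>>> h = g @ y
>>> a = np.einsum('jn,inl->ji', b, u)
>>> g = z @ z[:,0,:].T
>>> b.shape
(3, 7)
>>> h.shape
(3, 2)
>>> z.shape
(17, 3, 19)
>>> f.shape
(17, 3, 3)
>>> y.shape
(17, 2)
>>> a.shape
(3, 2)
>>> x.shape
(3, 3)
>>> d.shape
(7, 2)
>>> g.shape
(17, 3, 17)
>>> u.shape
(2, 7, 17)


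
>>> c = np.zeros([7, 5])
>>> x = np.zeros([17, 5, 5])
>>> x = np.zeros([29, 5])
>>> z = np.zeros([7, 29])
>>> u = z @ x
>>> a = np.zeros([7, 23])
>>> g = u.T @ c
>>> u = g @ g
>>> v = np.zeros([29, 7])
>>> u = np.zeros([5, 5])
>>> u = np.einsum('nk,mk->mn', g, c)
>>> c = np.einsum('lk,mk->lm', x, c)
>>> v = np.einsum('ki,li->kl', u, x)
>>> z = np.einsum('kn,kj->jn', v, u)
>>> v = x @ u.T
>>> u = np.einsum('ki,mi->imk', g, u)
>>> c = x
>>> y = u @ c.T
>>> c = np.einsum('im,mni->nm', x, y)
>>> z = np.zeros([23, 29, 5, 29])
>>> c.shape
(7, 5)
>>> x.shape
(29, 5)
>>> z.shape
(23, 29, 5, 29)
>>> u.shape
(5, 7, 5)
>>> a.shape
(7, 23)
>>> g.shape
(5, 5)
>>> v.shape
(29, 7)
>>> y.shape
(5, 7, 29)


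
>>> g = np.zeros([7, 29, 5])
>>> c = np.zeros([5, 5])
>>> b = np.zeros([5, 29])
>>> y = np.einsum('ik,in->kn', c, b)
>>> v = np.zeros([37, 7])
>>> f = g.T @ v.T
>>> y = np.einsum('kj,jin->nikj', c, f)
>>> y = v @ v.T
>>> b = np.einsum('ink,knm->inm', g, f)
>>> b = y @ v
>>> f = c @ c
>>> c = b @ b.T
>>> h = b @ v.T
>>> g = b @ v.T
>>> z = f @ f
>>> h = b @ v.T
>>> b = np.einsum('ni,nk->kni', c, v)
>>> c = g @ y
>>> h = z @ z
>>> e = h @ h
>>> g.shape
(37, 37)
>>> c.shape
(37, 37)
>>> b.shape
(7, 37, 37)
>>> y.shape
(37, 37)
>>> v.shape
(37, 7)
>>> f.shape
(5, 5)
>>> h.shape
(5, 5)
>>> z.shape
(5, 5)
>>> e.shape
(5, 5)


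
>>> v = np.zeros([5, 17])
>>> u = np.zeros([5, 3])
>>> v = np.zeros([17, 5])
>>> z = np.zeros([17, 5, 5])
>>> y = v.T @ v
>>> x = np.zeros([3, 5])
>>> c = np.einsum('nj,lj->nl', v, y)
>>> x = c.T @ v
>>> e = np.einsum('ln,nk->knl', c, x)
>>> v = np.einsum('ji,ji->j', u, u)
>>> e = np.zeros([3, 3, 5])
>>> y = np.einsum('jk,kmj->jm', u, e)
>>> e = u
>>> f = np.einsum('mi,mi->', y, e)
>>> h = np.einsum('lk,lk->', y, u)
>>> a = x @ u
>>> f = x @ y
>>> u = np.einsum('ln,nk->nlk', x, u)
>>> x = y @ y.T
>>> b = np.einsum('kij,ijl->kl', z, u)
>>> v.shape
(5,)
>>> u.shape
(5, 5, 3)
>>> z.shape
(17, 5, 5)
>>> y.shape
(5, 3)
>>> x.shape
(5, 5)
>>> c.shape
(17, 5)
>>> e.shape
(5, 3)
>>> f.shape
(5, 3)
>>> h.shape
()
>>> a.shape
(5, 3)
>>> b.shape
(17, 3)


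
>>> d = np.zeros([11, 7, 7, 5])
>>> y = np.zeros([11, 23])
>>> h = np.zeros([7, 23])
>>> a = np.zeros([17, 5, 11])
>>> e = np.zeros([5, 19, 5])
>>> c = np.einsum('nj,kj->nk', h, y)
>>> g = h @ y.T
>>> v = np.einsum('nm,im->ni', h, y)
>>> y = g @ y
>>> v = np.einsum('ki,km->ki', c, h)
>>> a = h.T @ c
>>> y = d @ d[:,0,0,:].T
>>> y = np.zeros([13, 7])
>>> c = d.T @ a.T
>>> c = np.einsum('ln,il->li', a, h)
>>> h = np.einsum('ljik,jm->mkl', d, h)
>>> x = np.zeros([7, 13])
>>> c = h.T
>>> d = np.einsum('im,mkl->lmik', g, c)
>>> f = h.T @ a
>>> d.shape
(23, 11, 7, 5)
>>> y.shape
(13, 7)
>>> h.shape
(23, 5, 11)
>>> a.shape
(23, 11)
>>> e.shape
(5, 19, 5)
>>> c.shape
(11, 5, 23)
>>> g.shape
(7, 11)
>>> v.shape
(7, 11)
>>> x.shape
(7, 13)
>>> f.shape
(11, 5, 11)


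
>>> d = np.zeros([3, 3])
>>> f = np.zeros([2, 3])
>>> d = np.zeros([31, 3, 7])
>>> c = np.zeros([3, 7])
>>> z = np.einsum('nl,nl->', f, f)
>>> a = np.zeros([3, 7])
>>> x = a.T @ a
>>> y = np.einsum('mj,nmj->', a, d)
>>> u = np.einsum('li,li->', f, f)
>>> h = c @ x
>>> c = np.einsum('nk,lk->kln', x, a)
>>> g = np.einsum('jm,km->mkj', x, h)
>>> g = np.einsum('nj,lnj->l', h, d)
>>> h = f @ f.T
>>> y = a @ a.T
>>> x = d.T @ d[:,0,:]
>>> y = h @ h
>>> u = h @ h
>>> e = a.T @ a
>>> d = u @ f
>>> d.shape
(2, 3)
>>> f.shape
(2, 3)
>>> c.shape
(7, 3, 7)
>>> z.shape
()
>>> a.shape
(3, 7)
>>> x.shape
(7, 3, 7)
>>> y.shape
(2, 2)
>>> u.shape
(2, 2)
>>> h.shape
(2, 2)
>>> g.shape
(31,)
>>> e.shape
(7, 7)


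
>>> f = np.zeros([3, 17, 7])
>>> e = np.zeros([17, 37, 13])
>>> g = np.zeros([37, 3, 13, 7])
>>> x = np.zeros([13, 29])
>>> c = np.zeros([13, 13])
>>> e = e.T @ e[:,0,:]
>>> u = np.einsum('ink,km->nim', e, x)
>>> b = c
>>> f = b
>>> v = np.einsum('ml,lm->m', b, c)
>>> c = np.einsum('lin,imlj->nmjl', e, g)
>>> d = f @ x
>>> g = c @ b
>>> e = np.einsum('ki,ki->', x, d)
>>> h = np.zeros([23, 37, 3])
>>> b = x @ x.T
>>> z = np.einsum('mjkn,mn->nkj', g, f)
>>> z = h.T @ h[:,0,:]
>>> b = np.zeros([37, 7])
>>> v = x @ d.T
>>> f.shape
(13, 13)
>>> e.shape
()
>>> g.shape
(13, 3, 7, 13)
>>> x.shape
(13, 29)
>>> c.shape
(13, 3, 7, 13)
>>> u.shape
(37, 13, 29)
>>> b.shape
(37, 7)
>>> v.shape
(13, 13)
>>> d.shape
(13, 29)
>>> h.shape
(23, 37, 3)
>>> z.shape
(3, 37, 3)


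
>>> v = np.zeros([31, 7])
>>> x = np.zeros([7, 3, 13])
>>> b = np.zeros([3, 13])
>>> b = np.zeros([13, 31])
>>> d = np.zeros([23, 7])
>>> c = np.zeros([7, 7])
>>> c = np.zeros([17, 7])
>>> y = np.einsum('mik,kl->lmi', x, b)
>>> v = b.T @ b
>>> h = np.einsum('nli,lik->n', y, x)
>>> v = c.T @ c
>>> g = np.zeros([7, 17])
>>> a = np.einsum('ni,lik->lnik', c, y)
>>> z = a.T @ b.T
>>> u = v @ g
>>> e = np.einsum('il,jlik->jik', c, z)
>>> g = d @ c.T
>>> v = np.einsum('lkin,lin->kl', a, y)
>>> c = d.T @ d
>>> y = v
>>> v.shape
(17, 31)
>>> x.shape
(7, 3, 13)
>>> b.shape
(13, 31)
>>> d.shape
(23, 7)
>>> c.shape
(7, 7)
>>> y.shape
(17, 31)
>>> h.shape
(31,)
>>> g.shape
(23, 17)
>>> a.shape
(31, 17, 7, 3)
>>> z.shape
(3, 7, 17, 13)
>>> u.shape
(7, 17)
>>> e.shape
(3, 17, 13)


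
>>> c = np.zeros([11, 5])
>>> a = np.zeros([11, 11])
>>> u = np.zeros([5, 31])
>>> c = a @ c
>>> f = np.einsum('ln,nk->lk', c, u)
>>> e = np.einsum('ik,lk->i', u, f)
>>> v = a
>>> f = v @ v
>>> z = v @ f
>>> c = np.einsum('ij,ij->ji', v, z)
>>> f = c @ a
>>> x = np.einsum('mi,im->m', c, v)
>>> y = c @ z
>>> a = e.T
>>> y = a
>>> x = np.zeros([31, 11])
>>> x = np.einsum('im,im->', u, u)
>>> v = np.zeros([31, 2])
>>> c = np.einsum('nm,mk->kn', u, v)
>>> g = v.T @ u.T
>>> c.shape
(2, 5)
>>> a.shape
(5,)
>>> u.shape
(5, 31)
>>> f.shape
(11, 11)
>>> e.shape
(5,)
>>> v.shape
(31, 2)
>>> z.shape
(11, 11)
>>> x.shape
()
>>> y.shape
(5,)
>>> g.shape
(2, 5)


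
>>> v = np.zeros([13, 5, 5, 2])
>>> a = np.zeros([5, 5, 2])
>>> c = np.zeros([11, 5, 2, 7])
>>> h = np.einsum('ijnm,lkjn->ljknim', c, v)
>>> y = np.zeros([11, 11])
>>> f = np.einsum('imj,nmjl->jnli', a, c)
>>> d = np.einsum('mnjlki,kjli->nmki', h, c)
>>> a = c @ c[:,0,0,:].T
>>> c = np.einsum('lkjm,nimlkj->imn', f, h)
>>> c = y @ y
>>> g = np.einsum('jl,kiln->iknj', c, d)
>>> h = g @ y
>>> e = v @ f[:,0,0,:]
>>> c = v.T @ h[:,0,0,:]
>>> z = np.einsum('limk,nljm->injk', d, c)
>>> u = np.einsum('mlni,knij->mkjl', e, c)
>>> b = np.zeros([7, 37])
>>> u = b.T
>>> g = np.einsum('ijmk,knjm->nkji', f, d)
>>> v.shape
(13, 5, 5, 2)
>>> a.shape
(11, 5, 2, 11)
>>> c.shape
(2, 5, 5, 11)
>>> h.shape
(13, 5, 7, 11)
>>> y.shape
(11, 11)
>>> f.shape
(2, 11, 7, 5)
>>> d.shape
(5, 13, 11, 7)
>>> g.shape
(13, 5, 11, 2)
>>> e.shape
(13, 5, 5, 5)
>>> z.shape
(13, 2, 5, 7)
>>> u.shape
(37, 7)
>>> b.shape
(7, 37)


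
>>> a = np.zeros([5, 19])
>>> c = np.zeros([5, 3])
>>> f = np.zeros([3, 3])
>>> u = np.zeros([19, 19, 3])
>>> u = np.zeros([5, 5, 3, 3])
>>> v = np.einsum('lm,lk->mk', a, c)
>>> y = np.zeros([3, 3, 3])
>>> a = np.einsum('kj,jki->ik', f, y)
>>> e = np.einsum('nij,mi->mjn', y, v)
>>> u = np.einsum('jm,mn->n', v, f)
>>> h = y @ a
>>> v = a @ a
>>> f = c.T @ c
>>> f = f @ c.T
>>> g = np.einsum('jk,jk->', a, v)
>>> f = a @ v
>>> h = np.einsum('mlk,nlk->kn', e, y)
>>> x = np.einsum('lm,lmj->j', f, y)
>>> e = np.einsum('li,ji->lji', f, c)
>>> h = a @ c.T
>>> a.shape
(3, 3)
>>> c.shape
(5, 3)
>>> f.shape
(3, 3)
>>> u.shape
(3,)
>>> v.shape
(3, 3)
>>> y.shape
(3, 3, 3)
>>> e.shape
(3, 5, 3)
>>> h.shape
(3, 5)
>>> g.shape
()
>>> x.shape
(3,)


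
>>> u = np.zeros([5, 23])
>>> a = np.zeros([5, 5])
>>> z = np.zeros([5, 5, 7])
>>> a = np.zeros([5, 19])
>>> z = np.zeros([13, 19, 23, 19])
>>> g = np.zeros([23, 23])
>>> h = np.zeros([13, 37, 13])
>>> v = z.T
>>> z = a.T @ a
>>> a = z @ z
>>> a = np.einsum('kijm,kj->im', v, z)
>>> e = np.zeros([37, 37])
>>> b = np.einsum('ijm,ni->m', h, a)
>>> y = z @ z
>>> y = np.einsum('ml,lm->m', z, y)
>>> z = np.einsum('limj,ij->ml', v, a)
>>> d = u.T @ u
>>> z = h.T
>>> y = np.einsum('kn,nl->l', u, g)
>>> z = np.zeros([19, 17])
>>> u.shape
(5, 23)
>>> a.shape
(23, 13)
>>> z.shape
(19, 17)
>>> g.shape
(23, 23)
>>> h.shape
(13, 37, 13)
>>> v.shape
(19, 23, 19, 13)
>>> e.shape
(37, 37)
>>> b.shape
(13,)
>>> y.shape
(23,)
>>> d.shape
(23, 23)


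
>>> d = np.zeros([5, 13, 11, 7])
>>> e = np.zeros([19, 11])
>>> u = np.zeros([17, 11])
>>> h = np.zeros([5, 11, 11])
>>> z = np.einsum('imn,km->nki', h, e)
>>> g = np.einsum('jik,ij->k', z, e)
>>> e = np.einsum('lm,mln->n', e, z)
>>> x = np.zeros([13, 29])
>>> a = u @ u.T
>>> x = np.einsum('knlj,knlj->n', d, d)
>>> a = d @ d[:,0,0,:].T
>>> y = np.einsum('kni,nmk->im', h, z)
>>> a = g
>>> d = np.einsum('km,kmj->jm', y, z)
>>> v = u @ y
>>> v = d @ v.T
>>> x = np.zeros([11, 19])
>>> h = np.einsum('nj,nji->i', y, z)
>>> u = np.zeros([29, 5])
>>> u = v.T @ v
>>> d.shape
(5, 19)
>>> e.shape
(5,)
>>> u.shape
(17, 17)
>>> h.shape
(5,)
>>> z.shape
(11, 19, 5)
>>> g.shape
(5,)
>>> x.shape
(11, 19)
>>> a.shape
(5,)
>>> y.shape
(11, 19)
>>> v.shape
(5, 17)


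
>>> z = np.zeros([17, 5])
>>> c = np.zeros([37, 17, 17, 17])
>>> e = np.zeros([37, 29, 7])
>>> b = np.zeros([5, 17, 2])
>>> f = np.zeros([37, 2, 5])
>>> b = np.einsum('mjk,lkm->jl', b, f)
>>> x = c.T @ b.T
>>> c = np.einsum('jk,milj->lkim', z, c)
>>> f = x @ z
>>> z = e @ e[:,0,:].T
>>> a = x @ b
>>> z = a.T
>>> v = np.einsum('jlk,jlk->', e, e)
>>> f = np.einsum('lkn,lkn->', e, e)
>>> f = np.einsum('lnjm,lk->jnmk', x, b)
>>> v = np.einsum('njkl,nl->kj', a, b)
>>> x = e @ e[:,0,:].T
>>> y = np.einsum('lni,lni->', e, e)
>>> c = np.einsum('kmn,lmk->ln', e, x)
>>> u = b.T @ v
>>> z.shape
(37, 17, 17, 17)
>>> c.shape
(37, 7)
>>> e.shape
(37, 29, 7)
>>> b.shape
(17, 37)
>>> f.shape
(17, 17, 17, 37)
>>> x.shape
(37, 29, 37)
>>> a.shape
(17, 17, 17, 37)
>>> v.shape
(17, 17)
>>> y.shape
()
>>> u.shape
(37, 17)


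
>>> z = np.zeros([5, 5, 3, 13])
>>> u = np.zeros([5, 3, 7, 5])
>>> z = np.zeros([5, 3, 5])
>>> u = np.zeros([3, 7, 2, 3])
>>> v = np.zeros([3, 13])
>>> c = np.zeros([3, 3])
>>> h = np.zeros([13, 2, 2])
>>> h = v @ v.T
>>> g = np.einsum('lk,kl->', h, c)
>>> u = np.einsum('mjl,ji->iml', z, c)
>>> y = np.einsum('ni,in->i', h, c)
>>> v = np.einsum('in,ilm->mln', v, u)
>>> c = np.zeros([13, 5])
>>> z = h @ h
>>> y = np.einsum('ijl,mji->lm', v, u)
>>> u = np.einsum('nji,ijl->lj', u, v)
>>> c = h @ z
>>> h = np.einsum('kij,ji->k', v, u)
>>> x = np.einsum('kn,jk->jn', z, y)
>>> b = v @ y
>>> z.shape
(3, 3)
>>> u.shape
(13, 5)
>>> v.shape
(5, 5, 13)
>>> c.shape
(3, 3)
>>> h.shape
(5,)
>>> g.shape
()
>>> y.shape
(13, 3)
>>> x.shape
(13, 3)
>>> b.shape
(5, 5, 3)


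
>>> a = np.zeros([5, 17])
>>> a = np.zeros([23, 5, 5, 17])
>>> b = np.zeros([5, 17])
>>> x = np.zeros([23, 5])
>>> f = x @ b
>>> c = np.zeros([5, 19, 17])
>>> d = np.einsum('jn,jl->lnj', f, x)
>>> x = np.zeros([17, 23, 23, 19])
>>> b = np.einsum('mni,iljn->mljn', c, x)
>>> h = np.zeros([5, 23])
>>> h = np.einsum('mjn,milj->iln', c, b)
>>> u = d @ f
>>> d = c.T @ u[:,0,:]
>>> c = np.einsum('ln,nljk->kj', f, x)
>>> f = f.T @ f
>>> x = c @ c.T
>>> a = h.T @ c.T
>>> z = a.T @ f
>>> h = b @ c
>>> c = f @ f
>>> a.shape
(17, 23, 19)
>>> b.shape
(5, 23, 23, 19)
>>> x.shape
(19, 19)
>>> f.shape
(17, 17)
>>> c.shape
(17, 17)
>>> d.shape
(17, 19, 17)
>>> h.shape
(5, 23, 23, 23)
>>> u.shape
(5, 17, 17)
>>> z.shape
(19, 23, 17)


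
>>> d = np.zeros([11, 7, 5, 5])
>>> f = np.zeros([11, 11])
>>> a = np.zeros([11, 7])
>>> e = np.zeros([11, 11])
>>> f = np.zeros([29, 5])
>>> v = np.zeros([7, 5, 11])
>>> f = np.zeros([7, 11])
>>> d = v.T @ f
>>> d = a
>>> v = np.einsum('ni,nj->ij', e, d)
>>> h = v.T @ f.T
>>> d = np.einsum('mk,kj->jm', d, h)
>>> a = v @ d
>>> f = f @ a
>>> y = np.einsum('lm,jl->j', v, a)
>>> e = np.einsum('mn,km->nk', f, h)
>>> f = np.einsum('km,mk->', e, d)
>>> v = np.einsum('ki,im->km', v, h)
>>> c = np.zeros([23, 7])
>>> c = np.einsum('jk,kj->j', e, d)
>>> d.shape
(7, 11)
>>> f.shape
()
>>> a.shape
(11, 11)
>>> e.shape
(11, 7)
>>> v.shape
(11, 7)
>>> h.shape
(7, 7)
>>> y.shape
(11,)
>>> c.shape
(11,)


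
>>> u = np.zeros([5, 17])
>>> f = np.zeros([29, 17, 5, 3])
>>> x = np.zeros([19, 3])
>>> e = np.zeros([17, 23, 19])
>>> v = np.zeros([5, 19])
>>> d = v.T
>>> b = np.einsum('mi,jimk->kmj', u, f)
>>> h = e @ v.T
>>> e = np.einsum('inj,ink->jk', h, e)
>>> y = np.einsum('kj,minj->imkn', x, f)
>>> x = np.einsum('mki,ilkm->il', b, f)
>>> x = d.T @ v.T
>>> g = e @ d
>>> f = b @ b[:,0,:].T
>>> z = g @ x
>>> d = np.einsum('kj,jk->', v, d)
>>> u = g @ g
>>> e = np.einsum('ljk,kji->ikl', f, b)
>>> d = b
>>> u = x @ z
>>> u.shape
(5, 5)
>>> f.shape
(3, 5, 3)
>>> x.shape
(5, 5)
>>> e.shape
(29, 3, 3)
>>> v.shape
(5, 19)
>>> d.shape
(3, 5, 29)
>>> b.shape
(3, 5, 29)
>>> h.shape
(17, 23, 5)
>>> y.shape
(17, 29, 19, 5)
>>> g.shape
(5, 5)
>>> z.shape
(5, 5)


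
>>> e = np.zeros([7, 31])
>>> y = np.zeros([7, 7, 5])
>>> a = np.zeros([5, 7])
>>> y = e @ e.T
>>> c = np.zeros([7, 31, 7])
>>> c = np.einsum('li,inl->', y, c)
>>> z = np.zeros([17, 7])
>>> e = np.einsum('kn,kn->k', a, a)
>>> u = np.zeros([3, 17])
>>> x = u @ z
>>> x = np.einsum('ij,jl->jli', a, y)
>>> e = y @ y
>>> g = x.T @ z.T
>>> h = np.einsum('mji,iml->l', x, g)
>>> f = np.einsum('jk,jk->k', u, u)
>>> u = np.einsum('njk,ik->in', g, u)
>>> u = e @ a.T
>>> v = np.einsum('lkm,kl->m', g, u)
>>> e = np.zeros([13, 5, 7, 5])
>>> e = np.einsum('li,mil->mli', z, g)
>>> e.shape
(5, 17, 7)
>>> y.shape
(7, 7)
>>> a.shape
(5, 7)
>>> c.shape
()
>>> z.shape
(17, 7)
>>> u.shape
(7, 5)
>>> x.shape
(7, 7, 5)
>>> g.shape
(5, 7, 17)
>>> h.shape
(17,)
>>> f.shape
(17,)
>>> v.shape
(17,)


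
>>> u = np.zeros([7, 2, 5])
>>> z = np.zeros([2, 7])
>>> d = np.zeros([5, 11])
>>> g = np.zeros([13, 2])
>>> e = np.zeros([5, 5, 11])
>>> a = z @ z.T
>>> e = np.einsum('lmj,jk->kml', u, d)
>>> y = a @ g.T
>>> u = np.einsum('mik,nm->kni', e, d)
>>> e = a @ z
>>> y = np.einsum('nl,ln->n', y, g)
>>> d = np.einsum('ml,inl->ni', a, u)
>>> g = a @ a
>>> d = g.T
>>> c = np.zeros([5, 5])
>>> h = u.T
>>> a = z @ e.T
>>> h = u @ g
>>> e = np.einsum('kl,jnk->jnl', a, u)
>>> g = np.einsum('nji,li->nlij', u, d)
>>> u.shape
(7, 5, 2)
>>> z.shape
(2, 7)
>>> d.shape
(2, 2)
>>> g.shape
(7, 2, 2, 5)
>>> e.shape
(7, 5, 2)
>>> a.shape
(2, 2)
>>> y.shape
(2,)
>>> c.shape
(5, 5)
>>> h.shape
(7, 5, 2)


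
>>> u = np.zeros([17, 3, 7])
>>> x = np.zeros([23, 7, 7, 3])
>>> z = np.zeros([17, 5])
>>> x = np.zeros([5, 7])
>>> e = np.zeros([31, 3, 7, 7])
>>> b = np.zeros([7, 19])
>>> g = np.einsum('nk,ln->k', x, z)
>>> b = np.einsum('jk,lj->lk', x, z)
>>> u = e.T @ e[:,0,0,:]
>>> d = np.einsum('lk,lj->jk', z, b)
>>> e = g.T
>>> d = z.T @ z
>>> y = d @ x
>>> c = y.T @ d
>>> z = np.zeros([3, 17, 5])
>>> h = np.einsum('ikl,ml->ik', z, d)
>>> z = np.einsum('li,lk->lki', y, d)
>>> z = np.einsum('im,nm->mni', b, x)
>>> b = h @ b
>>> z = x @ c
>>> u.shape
(7, 7, 3, 7)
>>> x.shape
(5, 7)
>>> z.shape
(5, 5)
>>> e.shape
(7,)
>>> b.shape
(3, 7)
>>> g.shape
(7,)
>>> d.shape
(5, 5)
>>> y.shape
(5, 7)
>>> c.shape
(7, 5)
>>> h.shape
(3, 17)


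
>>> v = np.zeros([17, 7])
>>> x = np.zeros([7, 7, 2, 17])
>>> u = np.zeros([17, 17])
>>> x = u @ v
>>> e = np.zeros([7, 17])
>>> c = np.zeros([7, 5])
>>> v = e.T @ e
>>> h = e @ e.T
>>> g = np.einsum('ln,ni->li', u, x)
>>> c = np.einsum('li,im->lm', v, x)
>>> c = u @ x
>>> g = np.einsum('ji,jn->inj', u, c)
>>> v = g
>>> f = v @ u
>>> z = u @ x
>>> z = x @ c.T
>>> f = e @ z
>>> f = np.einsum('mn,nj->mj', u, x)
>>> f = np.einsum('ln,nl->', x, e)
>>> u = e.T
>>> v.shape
(17, 7, 17)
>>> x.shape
(17, 7)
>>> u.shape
(17, 7)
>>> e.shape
(7, 17)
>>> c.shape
(17, 7)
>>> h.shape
(7, 7)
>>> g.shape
(17, 7, 17)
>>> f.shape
()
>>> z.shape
(17, 17)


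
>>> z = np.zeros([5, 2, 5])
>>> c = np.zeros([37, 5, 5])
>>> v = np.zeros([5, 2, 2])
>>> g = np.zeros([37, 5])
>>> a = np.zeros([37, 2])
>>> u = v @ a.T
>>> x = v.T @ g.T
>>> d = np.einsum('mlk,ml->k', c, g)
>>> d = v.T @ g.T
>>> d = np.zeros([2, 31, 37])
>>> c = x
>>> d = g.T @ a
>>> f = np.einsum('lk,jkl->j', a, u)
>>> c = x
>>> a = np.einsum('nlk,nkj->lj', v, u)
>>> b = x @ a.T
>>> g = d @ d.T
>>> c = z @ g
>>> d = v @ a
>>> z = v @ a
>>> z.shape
(5, 2, 37)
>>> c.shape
(5, 2, 5)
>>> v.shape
(5, 2, 2)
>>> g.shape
(5, 5)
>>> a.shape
(2, 37)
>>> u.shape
(5, 2, 37)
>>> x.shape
(2, 2, 37)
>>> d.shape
(5, 2, 37)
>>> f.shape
(5,)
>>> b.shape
(2, 2, 2)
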